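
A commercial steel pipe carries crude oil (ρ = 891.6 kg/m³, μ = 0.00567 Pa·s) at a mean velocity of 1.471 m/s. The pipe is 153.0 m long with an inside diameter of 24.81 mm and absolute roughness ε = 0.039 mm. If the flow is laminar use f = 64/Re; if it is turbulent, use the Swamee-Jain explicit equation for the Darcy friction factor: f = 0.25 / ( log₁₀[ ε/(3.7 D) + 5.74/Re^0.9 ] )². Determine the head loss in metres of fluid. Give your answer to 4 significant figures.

h_f ≈ 26.10 m

Reynolds number Re = ρVD/μ = 891.6 · 1.471 · 0.02481 / 0.00567 = 5739.
Re > 4000 → turbulent. Relative roughness ε/D = 3.9e-05/0.02481 = 0.00157. Swamee-Jain: f = 0.25/(log₁₀[0.00157/3.7 + 5.74/5739^0.9])² = 0.25/(log₁₀[0.000425 + 0.00238])² = 0.25/(-2.553)² = 0.03837.
Darcy-Weisbach: ΔP = f(L/D)(ρV²/2) = 0.03837·(153/0.02481)·(891.6·1.471²/2) = 0.03837·6167·964.6 = 2.282e+05 Pa.
Head loss h_f = ΔP/(ρg) = 2.282e+05/(891.6·9.81) = 26.10 m.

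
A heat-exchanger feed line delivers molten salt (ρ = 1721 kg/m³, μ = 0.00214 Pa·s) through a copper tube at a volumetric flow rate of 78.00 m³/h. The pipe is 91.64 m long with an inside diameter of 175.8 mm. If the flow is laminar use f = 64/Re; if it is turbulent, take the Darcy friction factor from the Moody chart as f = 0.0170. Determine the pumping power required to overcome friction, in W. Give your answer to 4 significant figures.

P ≈ 131.6 W

Q = 78.00 m³/h = 78.00/3600 = 0.02167 m³/s.
Cross-sectional area A = πD²/4 = π(0.1758)²/4 = 0.02427 m²; mean velocity V = Q/A = 0.02167/0.02427 = 0.8926 m/s.
Reynolds number Re = ρVD/μ = 1721 · 0.8926 · 0.1758 / 0.00214 = 1.262e+05.
Re > 4000 → turbulent; use the Moody-chart value f = 0.0170.
Darcy-Weisbach: ΔP = f(L/D)(ρV²/2) = 0.017·(91.64/0.1758)·(1721·0.8926²/2) = 0.017·521.3·685.6 = 6076 Pa.
Pumping power P = QΔP = 0.02167·6076 = 131.64 W = 131.6 W.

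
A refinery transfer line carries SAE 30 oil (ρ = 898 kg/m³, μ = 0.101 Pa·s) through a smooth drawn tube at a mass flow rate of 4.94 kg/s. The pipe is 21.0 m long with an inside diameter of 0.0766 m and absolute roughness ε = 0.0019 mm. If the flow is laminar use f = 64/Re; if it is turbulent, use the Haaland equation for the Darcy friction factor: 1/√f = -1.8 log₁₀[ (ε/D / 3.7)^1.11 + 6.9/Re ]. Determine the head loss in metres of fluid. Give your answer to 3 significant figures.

h_f ≈ 1.57 m

A = πD²/4 = π(0.0766)²/4 = 0.004608 m²; mean velocity V = ṁ/(ρA) = 4.94/(898 · 0.004608) = 1.194 m/s.
Reynolds number Re = ρVD/μ = 898 · 1.194 · 0.0766 / 0.101 = 813.
Re < 2300 → laminar flow, so f = 64/Re = 64/813 = 0.07872 (the turbulent correlation is not needed).
Darcy-Weisbach: ΔP = f(L/D)(ρV²/2) = 0.07872·(21/0.0766)·(898·1.194²/2) = 0.07872·274.2·639.8 = 1.381e+04 Pa.
Head loss h_f = ΔP/(ρg) = 1.381e+04/(898·9.81) = 1.57 m.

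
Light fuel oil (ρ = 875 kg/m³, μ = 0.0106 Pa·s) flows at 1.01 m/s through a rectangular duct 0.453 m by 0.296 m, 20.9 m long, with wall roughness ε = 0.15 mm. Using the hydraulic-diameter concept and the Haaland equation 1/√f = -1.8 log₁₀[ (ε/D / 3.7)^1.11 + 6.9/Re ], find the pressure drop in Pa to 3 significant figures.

Hydraulic diameter D_h = 4A/P = 4·(0.453·0.296)/(2·(0.453+0.296)) = 0.5364/1.498 = 0.358 m.
Re = ρVD_h/μ = 875·1.01·0.358/0.0106 = 2.985e+04.
ε/D_h = 0.00015/0.358 = 0.000419; Haaland gives 1/√f = -1.8 log₁₀[4.17e-05+0.000231] = 6.415, so f = 0.0243.
ΔP = f(L/D_h)(ρV²/2) = 0.0243·20.9/0.358·446.3 = 633 Pa.

ΔP ≈ 633 Pa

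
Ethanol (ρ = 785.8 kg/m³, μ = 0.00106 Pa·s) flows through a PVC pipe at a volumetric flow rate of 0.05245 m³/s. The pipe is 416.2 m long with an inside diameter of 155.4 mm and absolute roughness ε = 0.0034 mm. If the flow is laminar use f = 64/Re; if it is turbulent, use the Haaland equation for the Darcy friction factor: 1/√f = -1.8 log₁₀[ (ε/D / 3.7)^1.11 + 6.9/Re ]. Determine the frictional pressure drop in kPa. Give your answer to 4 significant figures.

Cross-sectional area A = πD²/4 = π(0.1554)²/4 = 0.01897 m²; mean velocity V = Q/A = 0.05245/0.01897 = 2.765 m/s.
Reynolds number Re = ρVD/μ = 785.8 · 2.765 · 0.1554 / 0.00106 = 3.186e+05.
Re > 4000 → turbulent. Relative roughness ε/D = 3.4e-06/0.1554 = 2.19e-05. Haaland: 1/√f = -1.8 log₁₀[(2.19e-05/3.7)^1.11 + 6.9/3.186e+05] = -1.8 log₁₀[1.57e-06 + 2.17e-05] = 8.341, so f = 0.01437.
Darcy-Weisbach: ΔP = f(L/D)(ρV²/2) = 0.01437·(416.2/0.1554)·(785.8·2.765²/2) = 0.01437·2678·3005 = 1.157e+05 Pa.
ΔP = 1.157e+05 Pa = 115.7 kPa.

ΔP ≈ 115.7 kPa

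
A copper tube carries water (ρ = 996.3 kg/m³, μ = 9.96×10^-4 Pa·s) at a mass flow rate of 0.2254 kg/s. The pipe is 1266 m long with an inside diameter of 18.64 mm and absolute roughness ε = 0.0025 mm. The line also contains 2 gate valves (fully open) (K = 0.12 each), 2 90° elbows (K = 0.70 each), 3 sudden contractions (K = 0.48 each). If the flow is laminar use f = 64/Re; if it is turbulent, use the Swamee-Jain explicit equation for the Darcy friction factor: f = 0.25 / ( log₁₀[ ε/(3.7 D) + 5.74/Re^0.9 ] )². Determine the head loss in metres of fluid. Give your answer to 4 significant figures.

A = πD²/4 = π(0.01864)²/4 = 0.0002729 m²; mean velocity V = ṁ/(ρA) = 0.2254/(996.3 · 0.0002729) = 0.8291 m/s.
Reynolds number Re = ρVD/μ = 996.3 · 0.8291 · 0.01864 / 0.000996 = 1.546e+04.
Re > 4000 → turbulent. Relative roughness ε/D = 2.5e-06/0.01864 = 0.000134. Swamee-Jain: f = 0.25/(log₁₀[0.000134/3.7 + 5.74/1.546e+04^0.9])² = 0.25/(log₁₀[3.62e-05 + 0.000974])² = 0.25/(-2.995)² = 0.02786.
Total minor-loss coefficient ΣK = 2·0.12 + 2·0.7 + 3·0.48 = 3.08.
ΔP = [f·L/D + ΣK]·(ρV²/2) = [0.02786·1266/0.01864 + 3.08]·(996.3·0.8291²/2) = [1892 + 3.08]·342.4 = 6.49e+05 Pa.
Head loss h_f = ΔP/(ρg) = 6.49e+05/(996.3·9.81) = 66.40 m.

h_f ≈ 66.40 m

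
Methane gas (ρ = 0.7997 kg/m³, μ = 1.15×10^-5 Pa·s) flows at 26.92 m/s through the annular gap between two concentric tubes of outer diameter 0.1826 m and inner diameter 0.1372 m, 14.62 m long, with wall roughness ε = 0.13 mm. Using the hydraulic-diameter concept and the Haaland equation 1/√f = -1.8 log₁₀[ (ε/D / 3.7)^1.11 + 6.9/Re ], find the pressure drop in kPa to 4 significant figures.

Hydraulic diameter D_h = 4A/P = D_o - D_i = 0.1826 - 0.1372 = 0.0454 m.
Re = ρVD_h/μ = 0.7997·26.92·0.0454/1.15e-05 = 8.499e+04.
ε/D_h = 0.00013/0.0454 = 0.00286; Haaland gives 1/√f = -1.8 log₁₀[0.000352+8.12e-05] = 6.054, so f = 0.02728.
ΔP = f(L/D_h)(ρV²/2) = 0.02728·14.62/0.0454·289.8 = 2546 Pa.
ΔP = 2.546 kPa.

ΔP ≈ 2.546 kPa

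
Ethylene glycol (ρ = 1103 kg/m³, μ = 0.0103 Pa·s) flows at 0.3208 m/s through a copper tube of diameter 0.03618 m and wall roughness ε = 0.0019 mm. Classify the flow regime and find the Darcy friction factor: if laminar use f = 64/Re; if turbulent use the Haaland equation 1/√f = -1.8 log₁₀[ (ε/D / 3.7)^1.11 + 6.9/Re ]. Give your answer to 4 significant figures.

Re = ρVD/μ = 1103·0.3208·0.03618/0.0103 = 1243.
Re < 2300 → laminar, so f = 64/Re = 0.05149 (roughness is irrelevant in laminar flow).

f ≈ 0.05149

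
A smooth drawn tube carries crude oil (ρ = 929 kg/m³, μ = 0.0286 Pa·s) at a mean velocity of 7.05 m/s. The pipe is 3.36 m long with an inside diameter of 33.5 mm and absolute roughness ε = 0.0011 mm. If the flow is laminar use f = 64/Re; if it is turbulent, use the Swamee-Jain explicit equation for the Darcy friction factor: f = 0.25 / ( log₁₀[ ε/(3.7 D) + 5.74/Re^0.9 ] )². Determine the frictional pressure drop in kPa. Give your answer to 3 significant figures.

ΔP ≈ 77.4 kPa

Reynolds number Re = ρVD/μ = 929 · 7.05 · 0.0335 / 0.0286 = 7672.
Re > 4000 → turbulent. Relative roughness ε/D = 1.1e-06/0.0335 = 3.28e-05. Swamee-Jain: f = 0.25/(log₁₀[3.28e-05/3.7 + 5.74/7672^0.9])² = 0.25/(log₁₀[8.87e-06 + 0.00183])² = 0.25/(-2.735)² = 0.03341.
Darcy-Weisbach: ΔP = f(L/D)(ρV²/2) = 0.03341·(3.36/0.0335)·(929·7.05²/2) = 0.03341·100.3·2.309e+04 = 7.737e+04 Pa.
ΔP = 7.737e+04 Pa = 77.4 kPa.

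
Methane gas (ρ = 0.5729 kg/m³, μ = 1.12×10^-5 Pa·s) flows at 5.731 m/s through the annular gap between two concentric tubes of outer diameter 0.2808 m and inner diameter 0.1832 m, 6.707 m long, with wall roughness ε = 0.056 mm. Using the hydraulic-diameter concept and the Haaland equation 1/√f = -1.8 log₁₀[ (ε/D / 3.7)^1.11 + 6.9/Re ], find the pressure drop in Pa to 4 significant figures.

ΔP ≈ 16.08 Pa

Hydraulic diameter D_h = 4A/P = D_o - D_i = 0.2808 - 0.1832 = 0.0976 m.
Re = ρVD_h/μ = 0.5729·5.731·0.0976/1.12e-05 = 2.861e+04.
ε/D_h = 5.6e-05/0.0976 = 0.000574; Haaland gives 1/√f = -1.8 log₁₀[5.91e-05+0.000241] = 6.341, so f = 0.02487.
ΔP = f(L/D_h)(ρV²/2) = 0.02487·6.707/0.0976·9.408 = 16.08 Pa.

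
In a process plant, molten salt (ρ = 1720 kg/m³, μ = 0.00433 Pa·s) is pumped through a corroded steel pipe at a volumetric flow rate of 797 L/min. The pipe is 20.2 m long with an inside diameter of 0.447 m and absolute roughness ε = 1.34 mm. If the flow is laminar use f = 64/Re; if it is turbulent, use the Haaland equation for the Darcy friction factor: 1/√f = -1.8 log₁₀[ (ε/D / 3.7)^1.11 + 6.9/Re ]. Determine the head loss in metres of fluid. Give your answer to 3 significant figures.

Q = 797 L/min = 797/60000 = 0.01328 m³/s.
Cross-sectional area A = πD²/4 = π(0.447)²/4 = 0.1569 m²; mean velocity V = Q/A = 0.01328/0.1569 = 0.08465 m/s.
Reynolds number Re = ρVD/μ = 1720 · 0.08465 · 0.447 / 0.00433 = 1.503e+04.
Re > 4000 → turbulent. Relative roughness ε/D = 0.00134/0.447 = 0.003. Haaland: 1/√f = -1.8 log₁₀[(0.003/3.7)^1.11 + 6.9/1.503e+04] = -1.8 log₁₀[0.00037 + 0.000459] = 5.546, so f = 0.03251.
Darcy-Weisbach: ΔP = f(L/D)(ρV²/2) = 0.03251·(20.2/0.447)·(1720·0.08465²/2) = 0.03251·45.19·6.162 = 9.052 Pa.
Head loss h_f = ΔP/(ρg) = 9.052/(1720·9.81) = 5.36×10^-4 m.

h_f ≈ 5.36×10^-4 m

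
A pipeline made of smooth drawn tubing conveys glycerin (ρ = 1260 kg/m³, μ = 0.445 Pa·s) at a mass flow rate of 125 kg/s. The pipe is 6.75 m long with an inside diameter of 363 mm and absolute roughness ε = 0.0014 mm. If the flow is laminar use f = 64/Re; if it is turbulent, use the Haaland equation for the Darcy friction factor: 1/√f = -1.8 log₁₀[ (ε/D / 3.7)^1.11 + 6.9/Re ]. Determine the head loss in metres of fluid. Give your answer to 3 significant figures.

h_f ≈ 0.0566 m

A = πD²/4 = π(0.363)²/4 = 0.1035 m²; mean velocity V = ṁ/(ρA) = 125/(1260 · 0.1035) = 0.9586 m/s.
Reynolds number Re = ρVD/μ = 1260 · 0.9586 · 0.363 / 0.445 = 985.3.
Re < 2300 → laminar flow, so f = 64/Re = 64/985.3 = 0.06496 (the turbulent correlation is not needed).
Darcy-Weisbach: ΔP = f(L/D)(ρV²/2) = 0.06496·(6.75/0.363)·(1260·0.9586²/2) = 0.06496·18.6·578.9 = 699.3 Pa.
Head loss h_f = ΔP/(ρg) = 699.3/(1260·9.81) = 0.0566 m.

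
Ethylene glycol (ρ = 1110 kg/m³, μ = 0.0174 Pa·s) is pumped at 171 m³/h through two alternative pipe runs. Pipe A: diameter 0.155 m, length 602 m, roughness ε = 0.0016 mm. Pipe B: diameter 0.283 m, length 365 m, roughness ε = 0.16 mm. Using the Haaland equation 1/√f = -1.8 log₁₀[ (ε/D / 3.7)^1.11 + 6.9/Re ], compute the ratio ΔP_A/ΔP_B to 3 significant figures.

Pipe A: V = Q/A = 0.0475/0.01887 = 2.517 m/s; Re = 2.489e+04; ε/D = 1.03e-05; Haaland → f = 0.02441; ΔP_A = f(L/D)(ρV²/2) = 3.334e+05 Pa.
Pipe B: V = Q/A = 0.0475/0.0629 = 0.7551 m/s; Re = 1.363e+04; ε/D = 0.000565; Haaland → f = 0.02925; ΔP_B = f(L/D)(ρV²/2) = 1.194e+04 Pa.
ΔP_A/ΔP_B = 3.334e+05/1.194e+04 = 27.9.

ΔP_A/ΔP_B ≈ 27.9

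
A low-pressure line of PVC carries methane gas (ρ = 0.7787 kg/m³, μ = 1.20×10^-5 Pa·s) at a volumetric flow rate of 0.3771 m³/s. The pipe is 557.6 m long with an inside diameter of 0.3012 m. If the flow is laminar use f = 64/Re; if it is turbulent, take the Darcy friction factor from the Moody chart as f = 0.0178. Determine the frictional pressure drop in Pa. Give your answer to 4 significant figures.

ΔP ≈ 359.4 Pa

Cross-sectional area A = πD²/4 = π(0.3012)²/4 = 0.07125 m²; mean velocity V = Q/A = 0.3771/0.07125 = 5.292 m/s.
Reynolds number Re = ρVD/μ = 0.7787 · 5.292 · 0.3012 / 1.2e-05 = 1.034e+05.
Re > 4000 → turbulent; use the Moody-chart value f = 0.0178.
Darcy-Weisbach: ΔP = f(L/D)(ρV²/2) = 0.0178·(557.6/0.3012)·(0.7787·5.292²/2) = 0.0178·1851·10.91 = 359.4 Pa.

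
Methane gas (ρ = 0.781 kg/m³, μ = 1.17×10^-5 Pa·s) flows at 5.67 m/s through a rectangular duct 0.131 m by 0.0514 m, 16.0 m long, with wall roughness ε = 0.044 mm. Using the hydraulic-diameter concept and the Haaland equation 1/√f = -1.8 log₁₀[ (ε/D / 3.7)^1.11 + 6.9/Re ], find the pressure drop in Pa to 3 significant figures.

ΔP ≈ 68.1 Pa

Hydraulic diameter D_h = 4A/P = 4·(0.131·0.0514)/(2·(0.131+0.0514)) = 0.02693/0.3648 = 0.07383 m.
Re = ρVD_h/μ = 0.781·5.67·0.07383/1.17e-05 = 2.794e+04.
ε/D_h = 4.4e-05/0.07383 = 0.000596; Haaland gives 1/√f = -1.8 log₁₀[6.16e-05+0.000247] = 6.319, so f = 0.02504.
ΔP = f(L/D_h)(ρV²/2) = 0.02504·16/0.07383·12.55 = 68.13 Pa.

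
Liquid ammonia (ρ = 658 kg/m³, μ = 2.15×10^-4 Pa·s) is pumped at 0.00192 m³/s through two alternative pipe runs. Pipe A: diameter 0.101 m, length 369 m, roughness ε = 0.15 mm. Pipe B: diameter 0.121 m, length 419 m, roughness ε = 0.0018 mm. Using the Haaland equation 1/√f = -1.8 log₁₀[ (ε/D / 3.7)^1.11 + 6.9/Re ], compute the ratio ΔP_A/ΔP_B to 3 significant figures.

ΔP_A/ΔP_B ≈ 2.64

Pipe A: V = Q/A = 0.00192/0.008012 = 0.2396 m/s; Re = 7.408e+04; ε/D = 0.00149; Haaland → f = 0.02408; ΔP_A = f(L/D)(ρV²/2) = 1662 Pa.
Pipe B: V = Q/A = 0.00192/0.0115 = 0.167 m/s; Re = 6.183e+04; ε/D = 1.49e-05; Haaland → f = 0.0198; ΔP_B = f(L/D)(ρV²/2) = 628.8 Pa.
ΔP_A/ΔP_B = 1662/628.8 = 2.64.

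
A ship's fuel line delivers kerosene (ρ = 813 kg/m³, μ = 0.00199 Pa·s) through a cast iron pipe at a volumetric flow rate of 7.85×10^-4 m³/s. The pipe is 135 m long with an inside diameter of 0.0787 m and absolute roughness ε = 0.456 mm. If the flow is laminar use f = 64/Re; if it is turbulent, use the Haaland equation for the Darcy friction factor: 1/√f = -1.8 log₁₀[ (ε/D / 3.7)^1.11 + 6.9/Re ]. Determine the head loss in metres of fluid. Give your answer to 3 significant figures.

h_f ≈ 0.0980 m

Cross-sectional area A = πD²/4 = π(0.0787)²/4 = 0.004865 m²; mean velocity V = Q/A = 0.000785/0.004865 = 0.1614 m/s.
Reynolds number Re = ρVD/μ = 813 · 0.1614 · 0.0787 / 0.00199 = 5189.
Re > 4000 → turbulent. Relative roughness ε/D = 0.000456/0.0787 = 0.00579. Haaland: 1/√f = -1.8 log₁₀[(0.00579/3.7)^1.11 + 6.9/5189] = -1.8 log₁₀[0.00077 + 0.00133] = 4.82, so f = 0.04304.
Darcy-Weisbach: ΔP = f(L/D)(ρV²/2) = 0.04304·(135/0.0787)·(813·0.1614²/2) = 0.04304·1715·10.59 = 781.5 Pa.
Head loss h_f = ΔP/(ρg) = 781.5/(813·9.81) = 0.0980 m.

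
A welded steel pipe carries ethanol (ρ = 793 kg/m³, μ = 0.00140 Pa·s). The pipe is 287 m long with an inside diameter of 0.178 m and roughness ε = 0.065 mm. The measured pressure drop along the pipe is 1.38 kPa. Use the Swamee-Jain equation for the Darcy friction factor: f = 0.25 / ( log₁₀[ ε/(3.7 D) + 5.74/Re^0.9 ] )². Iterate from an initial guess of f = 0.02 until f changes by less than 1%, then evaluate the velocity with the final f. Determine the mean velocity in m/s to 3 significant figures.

V ≈ 0.297 m/s

Rearranging Darcy-Weisbach: V = √(2·ΔP·D/(f·L·ρ)). With ε/D = 6.5e-05/0.178 = 0.000365, iterate starting from f = 0.02:
  f = 0.02 → V = √(2·1380·0.178/(0.02·287·793)) = 0.3285 m/s; Re = ρVD/μ = 3.312e+04; f → 0.02397
  f = 0.02397 → V = 0.3001 m/s; Re = 3.026e+04; f → 0.02441
  f = 0.02441 → V = 0.2973 m/s; Re = 2.998e+04; f → 0.02446
Converged (Δf/f < 1%). With the final f = 0.02446: V = √(2·1380·0.178/(0.02446·287·793)) = 0.2971 m/s.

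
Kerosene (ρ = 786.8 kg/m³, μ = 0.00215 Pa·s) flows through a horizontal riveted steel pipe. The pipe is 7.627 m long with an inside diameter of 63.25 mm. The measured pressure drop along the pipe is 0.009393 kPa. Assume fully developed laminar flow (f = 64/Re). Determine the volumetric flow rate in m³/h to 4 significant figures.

For laminar flow, f = 64/Re with Re = ρVD/μ, so Darcy-Weisbach reduces to ΔP = 32μLV/D². Solving for V: V = ΔP·D²/(32μL) = 9.393·(0.06325)²/(32·0.00215·7.627) = 0.07161 m/s.
Check: Re = ρVD/μ = 786.8·0.07161·0.06325/0.00215 = 1658 < 2300, so the laminar assumption holds.
Q = V·A = 0.07161·(π/4·0.06325²) = 0.000225 m³/s = 0.8100 m³/h.

Q ≈ 0.8100 m³/h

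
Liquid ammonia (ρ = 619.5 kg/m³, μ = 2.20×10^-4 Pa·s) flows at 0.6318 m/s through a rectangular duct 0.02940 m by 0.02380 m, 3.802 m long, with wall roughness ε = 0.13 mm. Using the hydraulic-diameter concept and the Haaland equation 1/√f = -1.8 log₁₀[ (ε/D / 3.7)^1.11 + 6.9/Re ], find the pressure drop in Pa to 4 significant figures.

Hydraulic diameter D_h = 4A/P = 4·(0.0294·0.0238)/(2·(0.0294+0.0238)) = 0.002799/0.1064 = 0.02631 m.
Re = ρVD_h/μ = 619.5·0.6318·0.02631/0.00022 = 4.68e+04.
ε/D_h = 0.00013/0.02631 = 0.00494; Haaland gives 1/√f = -1.8 log₁₀[0.000645+0.000147] = 5.582, so f = 0.03209.
ΔP = f(L/D_h)(ρV²/2) = 0.03209·3.802/0.02631·123.6 = 573.6 Pa.

ΔP ≈ 573.6 Pa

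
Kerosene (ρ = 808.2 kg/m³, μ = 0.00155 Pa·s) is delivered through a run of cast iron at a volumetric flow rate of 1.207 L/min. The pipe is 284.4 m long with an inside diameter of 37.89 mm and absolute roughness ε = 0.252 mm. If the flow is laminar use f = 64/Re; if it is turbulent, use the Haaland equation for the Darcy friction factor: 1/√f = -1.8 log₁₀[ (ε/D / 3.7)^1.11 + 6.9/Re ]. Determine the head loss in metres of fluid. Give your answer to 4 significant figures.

h_f ≈ 0.02211 m

Q = 1.207 L/min = 1.207/60000 = 2.012e-05 m³/s.
Cross-sectional area A = πD²/4 = π(0.03789)²/4 = 0.001128 m²; mean velocity V = Q/A = 2.012e-05/0.001128 = 0.01784 m/s.
Reynolds number Re = ρVD/μ = 808.2 · 0.01784 · 0.03789 / 0.00155 = 352.5.
Re < 2300 → laminar flow, so f = 64/Re = 64/352.5 = 0.1816 (the turbulent correlation is not needed).
Darcy-Weisbach: ΔP = f(L/D)(ρV²/2) = 0.1816·(284.4/0.03789)·(808.2·0.01784²/2) = 0.1816·7506·0.1286 = 175.3 Pa.
Head loss h_f = ΔP/(ρg) = 175.3/(808.2·9.81) = 0.02211 m.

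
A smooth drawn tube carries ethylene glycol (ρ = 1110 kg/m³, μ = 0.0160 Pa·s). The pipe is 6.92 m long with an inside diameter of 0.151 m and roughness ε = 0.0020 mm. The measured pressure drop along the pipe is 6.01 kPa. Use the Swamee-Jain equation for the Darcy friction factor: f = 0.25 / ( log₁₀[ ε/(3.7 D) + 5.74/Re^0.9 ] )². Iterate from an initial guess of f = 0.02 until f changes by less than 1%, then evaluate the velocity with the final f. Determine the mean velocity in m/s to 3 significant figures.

V ≈ 3.22 m/s

Rearranging Darcy-Weisbach: V = √(2·ΔP·D/(f·L·ρ)). With ε/D = 2e-06/0.151 = 1.32e-05, iterate starting from f = 0.02:
  f = 0.02 → V = √(2·6010·0.151/(0.02·6.92·1110)) = 3.437 m/s; Re = ρVD/μ = 3.601e+04; f → 0.02243
  f = 0.02243 → V = 3.246 m/s; Re = 3.4e+04; f → 0.02273
  f = 0.02273 → V = 3.224 m/s; Re = 3.377e+04; f → 0.02277
Converged (Δf/f < 1%). With the final f = 0.02277: V = √(2·6010·0.151/(0.02277·6.92·1110)) = 3.221 m/s.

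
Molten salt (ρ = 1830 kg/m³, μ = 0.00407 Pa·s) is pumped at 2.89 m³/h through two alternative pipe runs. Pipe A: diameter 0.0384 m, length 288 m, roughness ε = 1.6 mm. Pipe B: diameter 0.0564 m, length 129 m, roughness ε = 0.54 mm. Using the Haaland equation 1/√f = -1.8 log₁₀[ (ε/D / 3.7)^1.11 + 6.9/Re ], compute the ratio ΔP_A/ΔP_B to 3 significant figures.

ΔP_A/ΔP_B ≈ 23.8

Pipe A: V = Q/A = 0.0008028/0.001158 = 0.6932 m/s; Re = 1.197e+04; ε/D = 0.0417; Haaland → f = 0.06817; ΔP_A = f(L/D)(ρV²/2) = 2.248e+05 Pa.
Pipe B: V = Q/A = 0.0008028/0.002498 = 0.3213 m/s; Re = 8149; ε/D = 0.00957; Haaland → f = 0.04364; ΔP_B = f(L/D)(ρV²/2) = 9430 Pa.
ΔP_A/ΔP_B = 2.248e+05/9430 = 23.8.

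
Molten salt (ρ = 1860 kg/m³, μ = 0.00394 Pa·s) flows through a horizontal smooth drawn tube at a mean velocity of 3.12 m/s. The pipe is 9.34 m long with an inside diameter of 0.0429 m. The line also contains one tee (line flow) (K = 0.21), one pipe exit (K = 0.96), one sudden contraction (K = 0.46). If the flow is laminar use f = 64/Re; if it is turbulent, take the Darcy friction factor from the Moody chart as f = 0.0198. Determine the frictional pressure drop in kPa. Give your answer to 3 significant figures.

Reynolds number Re = ρVD/μ = 1860 · 3.12 · 0.0429 / 0.00394 = 6.319e+04.
Re > 4000 → turbulent; use the Moody-chart value f = 0.0198.
Total minor-loss coefficient ΣK = 1·0.21 + 1·0.96 + 1·0.46 = 1.63.
ΔP = [f·L/D + ΣK]·(ρV²/2) = [0.0198·9.34/0.0429 + 1.63]·(1860·3.12²/2) = [4.311 + 1.63]·9053 = 5.378e+04 Pa.
ΔP = 5.378e+04 Pa = 53.8 kPa.

ΔP ≈ 53.8 kPa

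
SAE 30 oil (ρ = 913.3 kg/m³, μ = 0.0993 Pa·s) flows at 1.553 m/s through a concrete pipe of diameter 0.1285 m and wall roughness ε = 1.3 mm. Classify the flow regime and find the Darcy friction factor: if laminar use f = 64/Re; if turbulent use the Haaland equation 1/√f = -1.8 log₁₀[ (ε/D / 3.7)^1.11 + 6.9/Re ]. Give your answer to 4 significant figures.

Re = ρVD/μ = 913.3·1.553·0.1285/0.0993 = 1835.
Re < 2300 → laminar, so f = 64/Re = 0.03487 (roughness is irrelevant in laminar flow).

f ≈ 0.03487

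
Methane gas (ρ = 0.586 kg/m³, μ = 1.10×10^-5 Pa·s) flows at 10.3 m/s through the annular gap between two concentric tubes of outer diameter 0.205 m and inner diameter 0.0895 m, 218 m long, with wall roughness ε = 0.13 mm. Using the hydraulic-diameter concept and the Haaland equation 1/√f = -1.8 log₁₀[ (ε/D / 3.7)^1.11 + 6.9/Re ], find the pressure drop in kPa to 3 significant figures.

Hydraulic diameter D_h = 4A/P = D_o - D_i = 0.205 - 0.0895 = 0.1155 m.
Re = ρVD_h/μ = 0.586·10.3·0.1155/1.1e-05 = 6.338e+04.
ε/D_h = 0.00013/0.1155 = 0.00113; Haaland gives 1/√f = -1.8 log₁₀[0.000125+0.000109] = 6.536, so f = 0.02341.
ΔP = f(L/D_h)(ρV²/2) = 0.02341·218/0.1155·31.08 = 1373 Pa.
ΔP = 1.37 kPa.

ΔP ≈ 1.37 kPa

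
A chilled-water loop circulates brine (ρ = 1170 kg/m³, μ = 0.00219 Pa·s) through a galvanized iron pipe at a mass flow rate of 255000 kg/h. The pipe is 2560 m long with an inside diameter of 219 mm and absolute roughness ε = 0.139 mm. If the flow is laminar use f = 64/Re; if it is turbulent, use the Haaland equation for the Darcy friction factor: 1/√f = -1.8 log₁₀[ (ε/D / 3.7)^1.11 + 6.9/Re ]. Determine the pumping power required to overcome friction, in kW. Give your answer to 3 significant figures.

ṁ = 255000 kg/h = 255000/3600 = 70.83 kg/s.
A = πD²/4 = π(0.219)²/4 = 0.03767 m²; mean velocity V = ṁ/(ρA) = 70.83/(1170 · 0.03767) = 1.607 m/s.
Reynolds number Re = ρVD/μ = 1170 · 1.607 · 0.219 / 0.00219 = 1.88e+05.
Re > 4000 → turbulent. Relative roughness ε/D = 0.000139/0.219 = 0.000635. Haaland: 1/√f = -1.8 log₁₀[(0.000635/3.7)^1.11 + 6.9/1.88e+05] = -1.8 log₁₀[6.61e-05 + 3.67e-05] = 7.179, so f = 0.01941.
Darcy-Weisbach: ΔP = f(L/D)(ρV²/2) = 0.01941·(2560/0.219)·(1170·1.607²/2) = 0.01941·1.169e+04·1511 = 3.428e+05 Pa.
Q = ṁ/ρ = 70.83/1170 = 0.06054 m³/s.
Pumping power P = QΔP = 0.06054·3.428e+05 = 20750 W = 20.8 kW.

P ≈ 20.8 kW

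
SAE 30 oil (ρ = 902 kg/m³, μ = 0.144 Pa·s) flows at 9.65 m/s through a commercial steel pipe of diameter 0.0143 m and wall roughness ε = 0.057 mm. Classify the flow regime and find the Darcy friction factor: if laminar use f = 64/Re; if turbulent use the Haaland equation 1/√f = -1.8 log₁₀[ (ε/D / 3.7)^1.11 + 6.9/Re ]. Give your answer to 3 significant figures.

f ≈ 0.0740

Re = ρVD/μ = 902·9.65·0.0143/0.144 = 864.4.
Re < 2300 → laminar, so f = 64/Re = 0.07404 (roughness is irrelevant in laminar flow).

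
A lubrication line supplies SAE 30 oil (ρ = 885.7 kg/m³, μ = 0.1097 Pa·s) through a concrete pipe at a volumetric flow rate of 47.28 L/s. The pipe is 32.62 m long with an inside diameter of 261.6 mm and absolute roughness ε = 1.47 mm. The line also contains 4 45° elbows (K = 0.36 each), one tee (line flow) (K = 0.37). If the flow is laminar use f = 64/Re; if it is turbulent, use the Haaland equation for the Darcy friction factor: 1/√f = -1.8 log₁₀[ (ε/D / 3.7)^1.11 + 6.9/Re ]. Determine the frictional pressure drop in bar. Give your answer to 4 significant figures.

Q = 47.28 L/s = 47.28/1000 = 0.04728 m³/s.
Cross-sectional area A = πD²/4 = π(0.2616)²/4 = 0.05375 m²; mean velocity V = Q/A = 0.04728/0.05375 = 0.8797 m/s.
Reynolds number Re = ρVD/μ = 885.7 · 0.8797 · 0.2616 / 0.11 = 1858.
Re < 2300 → laminar flow, so f = 64/Re = 64/1858 = 0.03445 (the turbulent correlation is not needed).
Total minor-loss coefficient ΣK = 4·0.36 + 1·0.37 = 1.81.
ΔP = [f·L/D + ΣK]·(ρV²/2) = [0.03445·32.62/0.2616 + 1.81]·(885.7·0.8797²/2) = [4.295 + 1.81]·342.7 = 2092 Pa.
ΔP = 2092 Pa = 0.02092 bar.

ΔP ≈ 0.02092 bar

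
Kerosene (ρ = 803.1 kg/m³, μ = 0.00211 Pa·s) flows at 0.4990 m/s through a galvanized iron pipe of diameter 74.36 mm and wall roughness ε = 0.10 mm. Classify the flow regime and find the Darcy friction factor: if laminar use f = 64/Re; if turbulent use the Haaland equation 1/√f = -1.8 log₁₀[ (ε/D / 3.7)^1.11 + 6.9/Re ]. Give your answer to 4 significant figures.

f ≈ 0.03027

Re = ρVD/μ = 803.1·0.499·0.07436/0.00211 = 1.412e+04.
Re > 4000 → turbulent. ε/D = 0.0001/0.07436 = 0.00134; Haaland: 1/√f = -1.8 log₁₀[0.000152 + 0.000489] = 5.748, so f = 0.03027.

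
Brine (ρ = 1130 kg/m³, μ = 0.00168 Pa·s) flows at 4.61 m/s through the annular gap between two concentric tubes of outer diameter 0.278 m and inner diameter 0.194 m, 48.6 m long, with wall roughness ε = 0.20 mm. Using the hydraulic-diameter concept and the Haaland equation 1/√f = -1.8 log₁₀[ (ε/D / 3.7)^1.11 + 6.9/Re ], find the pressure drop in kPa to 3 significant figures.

Hydraulic diameter D_h = 4A/P = D_o - D_i = 0.278 - 0.194 = 0.084 m.
Re = ρVD_h/μ = 1130·4.61·0.084/0.00168 = 2.605e+05.
ε/D_h = 0.0002/0.084 = 0.00238; Haaland gives 1/√f = -1.8 log₁₀[0.000287+2.65e-05] = 6.307, so f = 0.02514.
ΔP = f(L/D_h)(ρV²/2) = 0.02514·48.6/0.084·1.201e+04 = 1.746e+05 Pa.
ΔP = 175 kPa.

ΔP ≈ 175 kPa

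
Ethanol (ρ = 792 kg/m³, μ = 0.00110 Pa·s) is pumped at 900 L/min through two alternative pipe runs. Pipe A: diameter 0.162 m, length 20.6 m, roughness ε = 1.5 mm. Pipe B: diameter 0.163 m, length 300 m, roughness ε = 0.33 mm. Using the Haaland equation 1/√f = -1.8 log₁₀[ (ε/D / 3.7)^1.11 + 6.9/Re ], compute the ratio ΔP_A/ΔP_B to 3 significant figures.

ΔP_A/ΔP_B ≈ 0.106

Pipe A: V = Q/A = 0.015/0.02061 = 0.7277 m/s; Re = 8.488e+04; ε/D = 0.00926; Haaland → f = 0.0377; ΔP_A = f(L/D)(ρV²/2) = 1005 Pa.
Pipe B: V = Q/A = 0.015/0.02087 = 0.7188 m/s; Re = 8.436e+04; ε/D = 0.00202; Haaland → f = 0.0253; ΔP_B = f(L/D)(ρV²/2) = 9526 Pa.
ΔP_A/ΔP_B = 1005/9526 = 0.106.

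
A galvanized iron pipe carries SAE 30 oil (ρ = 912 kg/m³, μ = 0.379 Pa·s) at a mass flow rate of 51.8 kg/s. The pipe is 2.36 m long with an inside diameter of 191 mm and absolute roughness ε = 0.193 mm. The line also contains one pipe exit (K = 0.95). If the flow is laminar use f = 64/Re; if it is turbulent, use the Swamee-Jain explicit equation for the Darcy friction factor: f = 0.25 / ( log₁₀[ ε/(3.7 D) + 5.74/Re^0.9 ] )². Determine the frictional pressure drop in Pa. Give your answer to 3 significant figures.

ΔP ≈ 3260 Pa

A = πD²/4 = π(0.191)²/4 = 0.02865 m²; mean velocity V = ṁ/(ρA) = 51.8/(912 · 0.02865) = 1.982 m/s.
Reynolds number Re = ρVD/μ = 912 · 1.982 · 0.191 / 0.379 = 911.1.
Re < 2300 → laminar flow, so f = 64/Re = 64/911.1 = 0.07024 (the turbulent correlation is not needed).
Total minor-loss coefficient ΣK = 1·0.95 = 0.95.
ΔP = [f·L/D + ΣK]·(ρV²/2) = [0.07024·2.36/0.191 + 0.95]·(912·1.982²/2) = [0.8679 + 0.95]·1792 = 3258 Pa.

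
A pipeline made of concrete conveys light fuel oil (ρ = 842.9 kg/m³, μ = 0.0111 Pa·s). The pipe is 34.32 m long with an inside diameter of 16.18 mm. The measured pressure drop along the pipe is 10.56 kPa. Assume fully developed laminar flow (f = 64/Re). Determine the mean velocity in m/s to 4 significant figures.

V ≈ 0.2268 m/s

For laminar flow, f = 64/Re with Re = ρVD/μ, so Darcy-Weisbach reduces to ΔP = 32μLV/D². Solving for V: V = ΔP·D²/(32μL) = 1.056e+04·(0.01618)²/(32·0.0111·34.32) = 0.2268 m/s.
Check: Re = ρVD/μ = 842.9·0.2268·0.01618/0.0111 = 278.6 < 2300, so the laminar assumption holds.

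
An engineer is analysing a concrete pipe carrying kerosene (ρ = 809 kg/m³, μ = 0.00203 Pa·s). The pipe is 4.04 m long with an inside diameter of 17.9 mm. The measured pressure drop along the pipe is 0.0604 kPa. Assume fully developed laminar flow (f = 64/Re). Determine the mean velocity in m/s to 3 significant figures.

V ≈ 0.0737 m/s

For laminar flow, f = 64/Re with Re = ρVD/μ, so Darcy-Weisbach reduces to ΔP = 32μLV/D². Solving for V: V = ΔP·D²/(32μL) = 60.4·(0.0179)²/(32·0.00203·4.04) = 0.07374 m/s.
Check: Re = ρVD/μ = 809·0.07374·0.0179/0.00203 = 526 < 2300, so the laminar assumption holds.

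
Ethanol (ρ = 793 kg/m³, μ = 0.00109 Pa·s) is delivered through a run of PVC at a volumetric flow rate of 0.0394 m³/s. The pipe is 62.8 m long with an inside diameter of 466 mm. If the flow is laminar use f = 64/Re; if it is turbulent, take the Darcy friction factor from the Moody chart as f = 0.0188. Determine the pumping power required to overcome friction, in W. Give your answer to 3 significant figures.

P ≈ 2.11 W

Cross-sectional area A = πD²/4 = π(0.466)²/4 = 0.1706 m²; mean velocity V = Q/A = 0.0394/0.1706 = 0.231 m/s.
Reynolds number Re = ρVD/μ = 793 · 0.231 · 0.466 / 0.00109 = 7.832e+04.
Re > 4000 → turbulent; use the Moody-chart value f = 0.0188.
Darcy-Weisbach: ΔP = f(L/D)(ρV²/2) = 0.0188·(62.8/0.466)·(793·0.231²/2) = 0.0188·134.8·21.16 = 53.61 Pa.
Pumping power P = QΔP = 0.0394·53.61 = 2.112 W = 2.11 W.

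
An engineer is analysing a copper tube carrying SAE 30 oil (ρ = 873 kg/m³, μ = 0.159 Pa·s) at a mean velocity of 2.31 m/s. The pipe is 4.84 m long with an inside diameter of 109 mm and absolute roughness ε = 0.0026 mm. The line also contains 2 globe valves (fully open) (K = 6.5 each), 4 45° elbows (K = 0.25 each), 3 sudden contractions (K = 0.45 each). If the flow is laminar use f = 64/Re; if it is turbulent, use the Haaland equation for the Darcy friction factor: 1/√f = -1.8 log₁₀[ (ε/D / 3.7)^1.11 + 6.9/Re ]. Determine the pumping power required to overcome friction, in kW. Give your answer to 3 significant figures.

Reynolds number Re = ρVD/μ = 873 · 2.31 · 0.109 / 0.159 = 1382.
Re < 2300 → laminar flow, so f = 64/Re = 64/1382 = 0.04629 (the turbulent correlation is not needed).
Total minor-loss coefficient ΣK = 2·6.5 + 4·0.25 + 3·0.45 = 15.3.
ΔP = [f·L/D + ΣK]·(ρV²/2) = [0.04629·4.84/0.109 + 15.3]·(873·2.31²/2) = [2.056 + 15.3]·2329 = 4.054e+04 Pa.
Q = V·A = 2.31·0.009331 = 0.02156 m³/s.
Pumping power P = QΔP = 0.02156·4.054e+04 = 873.9 W = 0.874 kW.

P ≈ 0.874 kW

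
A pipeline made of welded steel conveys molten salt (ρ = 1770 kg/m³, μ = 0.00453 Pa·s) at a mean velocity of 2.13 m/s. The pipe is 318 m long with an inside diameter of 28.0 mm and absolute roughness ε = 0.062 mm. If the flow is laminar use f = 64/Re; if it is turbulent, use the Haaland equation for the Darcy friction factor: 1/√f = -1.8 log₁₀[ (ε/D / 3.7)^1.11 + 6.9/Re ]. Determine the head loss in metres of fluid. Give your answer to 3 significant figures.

h_f ≈ 76.7 m

Reynolds number Re = ρVD/μ = 1770 · 2.13 · 0.028 / 0.00453 = 2.33e+04.
Re > 4000 → turbulent. Relative roughness ε/D = 6.2e-05/0.028 = 0.00221. Haaland: 1/√f = -1.8 log₁₀[(0.00221/3.7)^1.11 + 6.9/2.33e+04] = -1.8 log₁₀[0.000265 + 0.000296] = 5.852, so f = 0.0292.
Darcy-Weisbach: ΔP = f(L/D)(ρV²/2) = 0.0292·(318/0.028)·(1770·2.13²/2) = 0.0292·1.136e+04·4015 = 1.331e+06 Pa.
Head loss h_f = ΔP/(ρg) = 1.331e+06/(1770·9.81) = 76.7 m.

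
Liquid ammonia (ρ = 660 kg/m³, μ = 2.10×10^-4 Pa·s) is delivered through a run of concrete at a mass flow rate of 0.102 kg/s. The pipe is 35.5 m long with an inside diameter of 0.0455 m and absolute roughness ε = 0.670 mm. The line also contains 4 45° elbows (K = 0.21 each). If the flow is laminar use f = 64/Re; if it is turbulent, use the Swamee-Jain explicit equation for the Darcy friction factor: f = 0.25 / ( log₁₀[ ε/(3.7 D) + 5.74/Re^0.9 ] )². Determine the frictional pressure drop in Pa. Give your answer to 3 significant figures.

ΔP ≈ 113 Pa

A = πD²/4 = π(0.0455)²/4 = 0.001626 m²; mean velocity V = ṁ/(ρA) = 0.102/(660 · 0.001626) = 0.09505 m/s.
Reynolds number Re = ρVD/μ = 660 · 0.09505 · 0.0455 / 0.00021 = 1.359e+04.
Re > 4000 → turbulent. Relative roughness ε/D = 0.00067/0.0455 = 0.0147. Swamee-Jain: f = 0.25/(log₁₀[0.0147/3.7 + 5.74/1.359e+04^0.9])² = 0.25/(log₁₀[0.00398 + 0.00109])² = 0.25/(-2.295)² = 0.04748.
Total minor-loss coefficient ΣK = 4·0.21 = 0.84.
ΔP = [f·L/D + ΣK]·(ρV²/2) = [0.04748·35.5/0.0455 + 0.84]·(660·0.09505²/2) = [37.04 + 0.84]·2.981 = 112.9 Pa.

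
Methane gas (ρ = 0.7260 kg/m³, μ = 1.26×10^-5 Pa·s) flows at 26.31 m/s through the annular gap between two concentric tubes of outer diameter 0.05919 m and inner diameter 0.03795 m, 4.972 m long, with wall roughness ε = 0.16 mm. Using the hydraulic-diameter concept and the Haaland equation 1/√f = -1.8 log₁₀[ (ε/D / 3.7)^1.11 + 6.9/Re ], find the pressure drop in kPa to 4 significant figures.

ΔP ≈ 2.151 kPa

Hydraulic diameter D_h = 4A/P = D_o - D_i = 0.05919 - 0.03795 = 0.02124 m.
Re = ρVD_h/μ = 0.726·26.31·0.02124/1.26e-05 = 3.22e+04.
ε/D_h = 0.00016/0.02124 = 0.00753; Haaland gives 1/√f = -1.8 log₁₀[0.00103+0.000214] = 5.229, so f = 0.03657.
ΔP = f(L/D_h)(ρV²/2) = 0.03657·4.972/0.02124·251.3 = 2151 Pa.
ΔP = 2.151 kPa.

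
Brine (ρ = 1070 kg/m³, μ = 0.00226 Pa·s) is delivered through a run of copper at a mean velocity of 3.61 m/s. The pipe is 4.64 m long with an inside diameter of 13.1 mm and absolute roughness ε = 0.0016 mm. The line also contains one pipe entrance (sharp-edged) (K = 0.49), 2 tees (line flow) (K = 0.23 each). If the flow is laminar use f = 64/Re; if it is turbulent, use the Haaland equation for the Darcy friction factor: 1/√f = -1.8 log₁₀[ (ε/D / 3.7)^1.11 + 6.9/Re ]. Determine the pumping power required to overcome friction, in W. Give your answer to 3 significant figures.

P ≈ 33.6 W

Reynolds number Re = ρVD/μ = 1070 · 3.61 · 0.0131 / 0.00226 = 2.239e+04.
Re > 4000 → turbulent. Relative roughness ε/D = 1.6e-06/0.0131 = 0.000122. Haaland: 1/√f = -1.8 log₁₀[(0.000122/3.7)^1.11 + 6.9/2.239e+04] = -1.8 log₁₀[1.06e-05 + 0.000308] = 6.294, so f = 0.02525.
Total minor-loss coefficient ΣK = 1·0.49 + 2·0.23 = 0.95.
ΔP = [f·L/D + ΣK]·(ρV²/2) = [0.02525·4.64/0.0131 + 0.95]·(1070·3.61²/2) = [8.942 + 0.95]·6972 = 6.897e+04 Pa.
Q = V·A = 3.61·0.0001348 = 0.0004866 m³/s.
Pumping power P = QΔP = 0.0004866·6.897e+04 = 33.56 W = 33.6 W.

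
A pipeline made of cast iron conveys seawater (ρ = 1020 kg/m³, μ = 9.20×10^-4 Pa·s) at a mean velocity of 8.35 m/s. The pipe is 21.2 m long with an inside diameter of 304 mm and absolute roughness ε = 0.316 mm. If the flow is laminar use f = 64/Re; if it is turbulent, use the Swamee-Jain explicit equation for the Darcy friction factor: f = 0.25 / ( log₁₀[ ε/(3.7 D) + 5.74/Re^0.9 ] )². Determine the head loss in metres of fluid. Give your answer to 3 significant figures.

h_f ≈ 4.95 m

Reynolds number Re = ρVD/μ = 1020 · 8.35 · 0.304 / 0.00092 = 2.814e+06.
Re > 4000 → turbulent. Relative roughness ε/D = 0.000316/0.304 = 0.00104. Swamee-Jain: f = 0.25/(log₁₀[0.00104/3.7 + 5.74/2.814e+06^0.9])² = 0.25/(log₁₀[0.000281 + 9e-06])² = 0.25/(-3.538)² = 0.01998.
Darcy-Weisbach: ΔP = f(L/D)(ρV²/2) = 0.01998·(21.2/0.304)·(1020·8.35²/2) = 0.01998·69.74·3.556e+04 = 4.953e+04 Pa.
Head loss h_f = ΔP/(ρg) = 4.953e+04/(1020·9.81) = 4.95 m.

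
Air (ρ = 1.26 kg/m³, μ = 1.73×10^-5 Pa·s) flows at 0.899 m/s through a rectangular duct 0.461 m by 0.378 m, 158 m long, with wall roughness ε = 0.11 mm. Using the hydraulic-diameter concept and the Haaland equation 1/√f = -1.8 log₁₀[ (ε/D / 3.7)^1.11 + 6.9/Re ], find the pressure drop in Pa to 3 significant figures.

Hydraulic diameter D_h = 4A/P = 4·(0.461·0.378)/(2·(0.461+0.378)) = 0.697/1.678 = 0.4154 m.
Re = ρVD_h/μ = 1.26·0.899·0.4154/1.73e-05 = 2.72e+04.
ε/D_h = 0.00011/0.4154 = 0.000265; Haaland gives 1/√f = -1.8 log₁₀[2.5e-05+0.000254] = 6.399, so f = 0.02442.
ΔP = f(L/D_h)(ρV²/2) = 0.02442·158/0.4154·0.5092 = 4.73 Pa.

ΔP ≈ 4.73 Pa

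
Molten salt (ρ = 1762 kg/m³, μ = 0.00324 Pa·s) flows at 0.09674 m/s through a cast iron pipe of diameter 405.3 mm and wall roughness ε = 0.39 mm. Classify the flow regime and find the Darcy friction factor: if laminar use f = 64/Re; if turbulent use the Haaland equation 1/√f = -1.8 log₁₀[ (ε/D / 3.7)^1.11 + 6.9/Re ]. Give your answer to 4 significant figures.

f ≈ 0.02721

Re = ρVD/μ = 1762·0.09674·0.4053/0.00324 = 2.132e+04.
Re > 4000 → turbulent. ε/D = 0.00039/0.4053 = 0.000962; Haaland: 1/√f = -1.8 log₁₀[0.000105 + 0.000324] = 6.063, so f = 0.02721.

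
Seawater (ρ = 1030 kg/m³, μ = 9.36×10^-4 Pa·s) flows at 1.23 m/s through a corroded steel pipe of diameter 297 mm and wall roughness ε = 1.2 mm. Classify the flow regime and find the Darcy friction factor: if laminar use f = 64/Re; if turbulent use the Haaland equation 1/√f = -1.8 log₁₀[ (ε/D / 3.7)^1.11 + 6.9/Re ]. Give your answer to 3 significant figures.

Re = ρVD/μ = 1030·1.23·0.297/0.000936 = 4.02e+05.
Re > 4000 → turbulent. ε/D = 0.0012/0.297 = 0.00404; Haaland: 1/√f = -1.8 log₁₀[0.000516 + 1.72e-05] = 5.892, so f = 0.02881.

f ≈ 0.0288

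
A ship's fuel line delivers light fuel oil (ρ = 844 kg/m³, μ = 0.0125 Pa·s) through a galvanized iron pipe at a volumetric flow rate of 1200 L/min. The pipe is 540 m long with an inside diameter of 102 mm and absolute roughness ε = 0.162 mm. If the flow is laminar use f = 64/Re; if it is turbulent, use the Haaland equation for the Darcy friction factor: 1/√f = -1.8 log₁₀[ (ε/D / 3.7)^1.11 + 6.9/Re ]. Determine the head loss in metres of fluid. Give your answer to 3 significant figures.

h_f ≈ 47.9 m

Q = 1200 L/min = 1200/60000 = 0.02 m³/s.
Cross-sectional area A = πD²/4 = π(0.102)²/4 = 0.008171 m²; mean velocity V = Q/A = 0.02/0.008171 = 2.448 m/s.
Reynolds number Re = ρVD/μ = 844 · 2.448 · 0.102 / 0.0125 = 1.686e+04.
Re > 4000 → turbulent. Relative roughness ε/D = 0.000162/0.102 = 0.00159. Haaland: 1/√f = -1.8 log₁₀[(0.00159/3.7)^1.11 + 6.9/1.686e+04] = -1.8 log₁₀[0.000183 + 0.000409] = 5.809, so f = 0.02963.
Darcy-Weisbach: ΔP = f(L/D)(ρV²/2) = 0.02963·(540/0.102)·(844·2.448²/2) = 0.02963·5294·2528 = 3.966e+05 Pa.
Head loss h_f = ΔP/(ρg) = 3.966e+05/(844·9.81) = 47.9 m.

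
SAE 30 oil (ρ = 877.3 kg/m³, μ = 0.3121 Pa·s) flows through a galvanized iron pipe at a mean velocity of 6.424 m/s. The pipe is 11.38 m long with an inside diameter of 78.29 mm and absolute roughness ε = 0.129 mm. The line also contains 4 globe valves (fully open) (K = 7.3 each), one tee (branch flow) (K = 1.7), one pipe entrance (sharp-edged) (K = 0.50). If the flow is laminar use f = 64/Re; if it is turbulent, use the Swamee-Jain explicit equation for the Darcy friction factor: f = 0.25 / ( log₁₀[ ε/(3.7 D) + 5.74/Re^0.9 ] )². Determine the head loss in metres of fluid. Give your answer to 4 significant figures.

h_f ≈ 79.89 m

Reynolds number Re = ρVD/μ = 877.3 · 6.424 · 0.07829 / 0.312 = 1414.
Re < 2300 → laminar flow, so f = 64/Re = 64/1414 = 0.04527 (the turbulent correlation is not needed).
Total minor-loss coefficient ΣK = 4·7.3 + 1·1.7 + 1·0.5 = 31.4.
ΔP = [f·L/D + ΣK]·(ρV²/2) = [0.04527·11.38/0.07829 + 31.4]·(877.3·6.424²/2) = [6.58 + 31.4]·1.81e+04 = 6.875e+05 Pa.
Head loss h_f = ΔP/(ρg) = 6.875e+05/(877.3·9.81) = 79.89 m.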